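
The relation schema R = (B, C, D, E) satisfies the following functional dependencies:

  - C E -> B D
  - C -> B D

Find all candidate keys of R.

{C, E}⁺: CE→BD adds B, D → {B, C, D, E}. Minimal: {E}⁺ = {E}; {C}⁺ = {B, C, D} — none reach the full schema.

(C, E)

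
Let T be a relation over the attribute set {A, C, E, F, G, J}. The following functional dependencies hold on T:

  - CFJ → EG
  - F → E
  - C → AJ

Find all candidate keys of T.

{C, F}⁺: F→E adds E; C→AJ adds A, J; CFJ→EG adds G → {A, C, E, F, G, J}. Minimal: {F}⁺ = {E, F}; {C}⁺ = {A, C, J} — none reach the full schema.

(C, F)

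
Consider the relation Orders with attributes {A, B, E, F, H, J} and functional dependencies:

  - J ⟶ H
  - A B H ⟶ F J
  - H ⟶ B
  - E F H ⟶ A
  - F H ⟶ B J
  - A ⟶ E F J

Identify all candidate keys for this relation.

{A}⁺: A→EFJ adds E, F, J; J→H adds H; H→B adds B → {A, B, E, F, H, J}.
{E, F, H}⁺: H→B adds B; EFH→A adds A; FH→BJ adds J → {A, B, E, F, H, J}. Minimal: {F, H}⁺ = {B, F, H, J}; {E, H}⁺ = {B, E, H}; {E, F}⁺ = {E, F} — none reach the full schema.
{E, F, J}⁺: J→H adds H; H→B adds B; EFH→A adds A → {A, B, E, F, H, J}. Minimal: {F, J}⁺ = {B, F, H, J}; {E, J}⁺ = {B, E, H, J}; {E, F}⁺ = {E, F} — none reach the full schema.
Any other superkey contains one of these as a subset, so there are no further candidate keys.

(A), (E, F, H), (E, F, J)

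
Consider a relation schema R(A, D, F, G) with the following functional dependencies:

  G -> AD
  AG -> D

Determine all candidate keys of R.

Attributes F, G never appear on any right-hand side, so every candidate key must contain {F, G}.
{F, G}⁺ = {A, D, F, G}, which is all of the schema, so {F, G} is the only candidate key.

{F, G}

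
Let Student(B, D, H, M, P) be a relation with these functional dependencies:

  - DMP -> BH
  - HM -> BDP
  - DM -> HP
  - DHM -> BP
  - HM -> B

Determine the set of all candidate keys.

DM; HM

Attribute M never appears on the right-hand side of any dependency, so M must belong to every candidate key.
{M}⁺ = {M}, which is not all of the schema, so we must add further attributes.
{D, M}⁺: DM→HP adds H, P; DHM→BP adds B → {B, D, H, M, P}.
{H, M}⁺: HM→BDP adds B, D, P → {B, D, H, M, P}.
Any other superkey contains one of these as a subset, so there are no further candidate keys.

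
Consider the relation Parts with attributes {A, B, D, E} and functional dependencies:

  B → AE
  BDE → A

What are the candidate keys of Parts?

Attributes B, D never appear on any right-hand side, so every candidate key must contain {B, D}.
{B, D}⁺ = {A, B, D, E}, which is all of the schema, so {B, D} is the only candidate key.

BD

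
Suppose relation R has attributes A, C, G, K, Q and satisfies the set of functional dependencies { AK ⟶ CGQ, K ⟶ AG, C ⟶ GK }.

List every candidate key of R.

{C}⁺: C→GK adds G, K; K→AG adds A; AK→CGQ adds Q → {A, C, G, K, Q}.
{K}⁺: K→AG adds A, G; AK→CGQ adds C, Q → {A, C, G, K, Q}.

C; K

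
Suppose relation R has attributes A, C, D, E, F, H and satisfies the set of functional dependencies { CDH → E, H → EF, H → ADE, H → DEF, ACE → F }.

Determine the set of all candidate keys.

(C, H)

Attributes C, H never appear on any right-hand side, so every candidate key must contain {C, H}.
{C, H}⁺ = {A, C, D, E, F, H}, which is all of the schema, so {C, H} is the only candidate key.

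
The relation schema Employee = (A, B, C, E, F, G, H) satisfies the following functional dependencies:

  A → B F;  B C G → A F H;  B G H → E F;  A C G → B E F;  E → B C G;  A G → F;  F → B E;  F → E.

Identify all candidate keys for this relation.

{A}, {E}, {F}, {B, C, G}, {B, G, H}

{A}⁺: A→BF adds B, F; F→BE adds E; E→BCG adds C, G; BCG→AFH adds H → {A, B, C, E, F, G, H}.
{E}⁺: E→BCG adds B, C, G; BCG→AFH adds A, F, H → {A, B, C, E, F, G, H}.
{F}⁺: F→BE adds B, E; E→BCG adds C, G; BCG→AFH adds A, H → {A, B, C, E, F, G, H}.
{B, C, G}⁺: BCG→AFH adds A, F, H; BGH→EF adds E → {A, B, C, E, F, G, H}.
{B, G, H}⁺: BGH→EF adds E, F; E→BCG adds C; BCG→AFH adds A → {A, B, C, E, F, G, H}.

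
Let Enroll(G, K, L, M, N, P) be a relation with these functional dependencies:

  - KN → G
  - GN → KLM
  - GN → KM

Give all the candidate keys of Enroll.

Attributes N, P never appear on any right-hand side, so every candidate key must contain {N, P}.
{N, P}⁺ = {N, P}, which is not all of the schema, so we must add further attributes.
{G, N, P}⁺: GN→KLM adds K, L, M → {G, K, L, M, N, P}.
{K, N, P}⁺: KN→G adds G; GN→KLM adds L, M → {G, K, L, M, N, P}.
Any other superkey contains one of these as a subset, so there are no further candidate keys.

GNP, KNP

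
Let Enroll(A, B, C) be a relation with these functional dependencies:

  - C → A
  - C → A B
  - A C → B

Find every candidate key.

Attribute C never appears on the right-hand side of any dependency, so C must belong to every candidate key.
{C}⁺ = {A, B, C}, which is all of the schema, so {C} is the only candidate key.

{C}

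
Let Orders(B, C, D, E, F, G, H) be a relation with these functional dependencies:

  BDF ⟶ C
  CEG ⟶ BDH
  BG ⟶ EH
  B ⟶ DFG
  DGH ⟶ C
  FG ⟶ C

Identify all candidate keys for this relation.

{B}⁺: B→DFG adds D, F, G; FG→C adds C; BG→EH adds E, H → {B, C, D, E, F, G, H}.
{C, E, G}⁺: CEG→BDH adds B, D, H; B→DFG adds F → {B, C, D, E, F, G, H}. Minimal: {E, G}⁺ = {E, G}; {C, G}⁺ = {C, G}; {C, E}⁺ = {C, E} — none reach the full schema.
{E, F, G}⁺: FG→C adds C; CEG→BDH adds B, D, H → {B, C, D, E, F, G, H}. Minimal: {F, G}⁺ = {C, F, G}; {E, G}⁺ = {E, G}; {E, F}⁺ = {E, F} — none reach the full schema.
{D, E, G, H}⁺: DGH→C adds C; CEG→BDH adds B; B→DFG adds F → {B, C, D, E, F, G, H}. Minimal: {E, G, H}⁺ = {E, G, H}; {D, G, H}⁺ = {C, D, G, H}; {D, E, H}⁺ = {D, E, H}; … — none reach the full schema.
Any other superkey contains one of these as a subset, so there are no further candidate keys.

(B), (C, E, G), (E, F, G), (D, E, G, H)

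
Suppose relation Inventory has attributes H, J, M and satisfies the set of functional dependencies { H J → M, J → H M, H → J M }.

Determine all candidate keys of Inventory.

{H}⁺: H→JM adds J, M → {H, J, M}.
{J}⁺: J→HM adds H, M → {H, J, M}.
Any other superkey contains one of these as a subset, so there are no further candidate keys.

(H), (J)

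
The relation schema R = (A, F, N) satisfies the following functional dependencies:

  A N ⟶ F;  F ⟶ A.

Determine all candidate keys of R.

Attribute N never appears on the right-hand side of any dependency, so N must belong to every candidate key.
{N}⁺ = {N}, which is not all of the schema, so we must add further attributes.
{A, N}⁺: AN→F adds F → {A, F, N}. Minimal: {N}⁺ = {N}; {A}⁺ = {A} — none reach the full schema.
{F, N}⁺: F→A adds A → {A, F, N}. Minimal: {N}⁺ = {N}; {F}⁺ = {A, F} — none reach the full schema.
Any other superkey contains one of these as a subset, so there are no further candidate keys.

AN, FN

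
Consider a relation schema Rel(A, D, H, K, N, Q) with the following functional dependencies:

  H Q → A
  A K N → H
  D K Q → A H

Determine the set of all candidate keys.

Attributes D, K, N, Q never appear on any right-hand side, so every candidate key must contain {D, K, N, Q}.
{D, K, N, Q}⁺ = {A, D, H, K, N, Q}, which is all of the schema, so {D, K, N, Q} is the only candidate key.

{D, K, N, Q}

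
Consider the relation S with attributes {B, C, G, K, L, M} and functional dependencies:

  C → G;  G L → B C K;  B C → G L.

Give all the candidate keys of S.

{B, C, M}⁺: C→G adds G; BC→GL adds L; GL→BCK adds K → {B, C, G, K, L, M}. Minimal: {C, M}⁺ = {C, G, M}; {B, M}⁺ = {B, M}; {B, C}⁺ = {B, C, G, K, L} — none reach the full schema.
{C, L, M}⁺: C→G adds G; GL→BCK adds B, K → {B, C, G, K, L, M}. Minimal: {L, M}⁺ = {L, M}; {C, M}⁺ = {C, G, M}; {C, L}⁺ = {B, C, G, K, L} — none reach the full schema.
{G, L, M}⁺: GL→BCK adds B, C, K → {B, C, G, K, L, M}. Minimal: {L, M}⁺ = {L, M}; {G, M}⁺ = {G, M}; {G, L}⁺ = {B, C, G, K, L} — none reach the full schema.
Any other superkey contains one of these as a subset, so there are no further candidate keys.

BCM; CLM; GLM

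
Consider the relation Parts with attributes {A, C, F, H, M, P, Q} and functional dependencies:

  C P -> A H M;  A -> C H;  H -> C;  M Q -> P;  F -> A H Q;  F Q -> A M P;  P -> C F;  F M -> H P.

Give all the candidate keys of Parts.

{F}⁺: F→AHQ adds A, H, Q; FQ→AMP adds M, P; P→CF adds C → {A, C, F, H, M, P, Q}.
{P}⁺: P→CF adds C, F; CP→AHM adds A, H, M; F→AHQ adds Q → {A, C, F, H, M, P, Q}.
{M, Q}⁺: MQ→P adds P; P→CF adds C, F; FM→HP adds H; CP→AHM adds A → {A, C, F, H, M, P, Q}. Minimal: {Q}⁺ = {Q}; {M}⁺ = {M} — none reach the full schema.
Any other superkey contains one of these as a subset, so there are no further candidate keys.

{F}, {P}, {M, Q}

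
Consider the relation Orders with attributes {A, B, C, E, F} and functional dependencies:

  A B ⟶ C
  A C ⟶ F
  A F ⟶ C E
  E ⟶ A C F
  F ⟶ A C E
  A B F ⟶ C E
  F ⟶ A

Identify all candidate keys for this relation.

AB; BE; BF

Attribute B never appears on the right-hand side of any dependency, so B must belong to every candidate key.
{B}⁺ = {B}, which is not all of the schema, so we must add further attributes.
{A, B}⁺: AB→C adds C; AC→F adds F; AF→CE adds E → {A, B, C, E, F}.
{B, E}⁺: E→ACF adds A, C, F → {A, B, C, E, F}.
{B, F}⁺: F→ACE adds A, C, E → {A, B, C, E, F}.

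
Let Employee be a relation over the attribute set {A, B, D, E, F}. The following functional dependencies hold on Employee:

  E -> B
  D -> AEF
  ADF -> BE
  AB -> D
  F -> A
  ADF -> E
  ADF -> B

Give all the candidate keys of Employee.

D, AB, AE, BF, EF

{D}⁺: D→AEF adds A, E, F; ADF→BE adds B → {A, B, D, E, F}.
{A, B}⁺: AB→D adds D; D→AEF adds E, F → {A, B, D, E, F}.
{A, E}⁺: E→B adds B; AB→D adds D; D→AEF adds F → {A, B, D, E, F}.
{B, F}⁺: F→A adds A; AB→D adds D; ADF→E adds E → {A, B, D, E, F}.
{E, F}⁺: E→B adds B; F→A adds A; AB→D adds D → {A, B, D, E, F}.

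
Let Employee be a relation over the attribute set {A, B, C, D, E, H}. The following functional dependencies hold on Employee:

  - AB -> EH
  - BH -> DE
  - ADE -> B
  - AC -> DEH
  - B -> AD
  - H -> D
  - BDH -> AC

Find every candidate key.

{B}; {A, C}; {A, D, E}; {A, E, H}

{B}⁺: B→AD adds A, D; AB→EH adds E, H; BDH→AC adds C → {A, B, C, D, E, H}.
{A, C}⁺: AC→DEH adds D, E, H; ADE→B adds B → {A, B, C, D, E, H}. Minimal: {C}⁺ = {C}; {A}⁺ = {A} — none reach the full schema.
{A, D, E}⁺: ADE→B adds B; AB→EH adds H; BDH→AC adds C → {A, B, C, D, E, H}. Minimal: {D, E}⁺ = {D, E}; {A, E}⁺ = {A, E}; {A, D}⁺ = {A, D} — none reach the full schema.
{A, E, H}⁺: H→D adds D; ADE→B adds B; BDH→AC adds C → {A, B, C, D, E, H}. Minimal: {E, H}⁺ = {D, E, H}; {A, H}⁺ = {A, D, H}; {A, E}⁺ = {A, E} — none reach the full schema.
Any other superkey contains one of these as a subset, so there are no further candidate keys.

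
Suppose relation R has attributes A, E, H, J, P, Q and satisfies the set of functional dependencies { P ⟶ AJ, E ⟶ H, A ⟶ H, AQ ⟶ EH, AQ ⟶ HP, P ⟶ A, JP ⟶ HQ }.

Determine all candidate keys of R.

{P}⁺: P→AJ adds A, J; A→H adds H; JP→HQ adds Q; AQ→EH adds E → {A, E, H, J, P, Q}.
{A, Q}⁺: A→H adds H; AQ→EH adds E; AQ→HP adds P; P→AJ adds J → {A, E, H, J, P, Q}. Minimal: {Q}⁺ = {Q}; {A}⁺ = {A, H} — none reach the full schema.

(P); (A, Q)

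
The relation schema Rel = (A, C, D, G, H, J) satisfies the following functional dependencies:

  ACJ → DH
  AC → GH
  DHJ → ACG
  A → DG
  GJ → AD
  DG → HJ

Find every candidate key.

(A); (D, G); (G, J); (D, H, J)

{A}⁺: A→DG adds D, G; DG→HJ adds H, J; DHJ→ACG adds C → {A, C, D, G, H, J}.
{D, G}⁺: DG→HJ adds H, J; DHJ→ACG adds A, C → {A, C, D, G, H, J}.
{G, J}⁺: GJ→AD adds A, D; DG→HJ adds H; DHJ→ACG adds C → {A, C, D, G, H, J}.
{D, H, J}⁺: DHJ→ACG adds A, C, G → {A, C, D, G, H, J}.
Any other superkey contains one of these as a subset, so there are no further candidate keys.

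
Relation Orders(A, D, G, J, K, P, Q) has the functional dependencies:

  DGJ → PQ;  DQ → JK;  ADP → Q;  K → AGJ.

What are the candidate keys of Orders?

DK, DQ, ADP, DGJ

{D, K}⁺: K→AGJ adds A, G, J; DGJ→PQ adds P, Q → {A, D, G, J, K, P, Q}. Minimal: {K}⁺ = {A, G, J, K}; {D}⁺ = {D} — none reach the full schema.
{D, Q}⁺: DQ→JK adds J, K; K→AGJ adds A, G; DGJ→PQ adds P → {A, D, G, J, K, P, Q}. Minimal: {Q}⁺ = {Q}; {D}⁺ = {D} — none reach the full schema.
{A, D, P}⁺: ADP→Q adds Q; DQ→JK adds J, K; K→AGJ adds G → {A, D, G, J, K, P, Q}. Minimal: {D, P}⁺ = {D, P}; {A, P}⁺ = {A, P}; {A, D}⁺ = {A, D} — none reach the full schema.
{D, G, J}⁺: DGJ→PQ adds P, Q; DQ→JK adds K; K→AGJ adds A → {A, D, G, J, K, P, Q}. Minimal: {G, J}⁺ = {G, J}; {D, J}⁺ = {D, J}; {D, G}⁺ = {D, G} — none reach the full schema.
Any other superkey contains one of these as a subset, so there are no further candidate keys.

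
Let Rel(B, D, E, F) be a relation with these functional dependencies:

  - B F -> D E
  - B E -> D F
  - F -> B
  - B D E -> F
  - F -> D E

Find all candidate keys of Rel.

F, BE

{F}⁺: F→B adds B; F→DE adds D, E → {B, D, E, F}.
{B, E}⁺: BE→DF adds D, F → {B, D, E, F}. Minimal: {E}⁺ = {E}; {B}⁺ = {B} — none reach the full schema.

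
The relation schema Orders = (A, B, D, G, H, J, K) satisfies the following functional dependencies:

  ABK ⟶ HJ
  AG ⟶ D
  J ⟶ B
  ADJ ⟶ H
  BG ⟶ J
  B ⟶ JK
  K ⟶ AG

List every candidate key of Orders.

{B}⁺: B→JK adds J, K; K→AG adds A, G; ABK→HJ adds H; AG→D adds D → {A, B, D, G, H, J, K}.
{J}⁺: J→B adds B; B→JK adds K; K→AG adds A, G; ABK→HJ adds H; AG→D adds D → {A, B, D, G, H, J, K}.
Any other superkey contains one of these as a subset, so there are no further candidate keys.

(B), (J)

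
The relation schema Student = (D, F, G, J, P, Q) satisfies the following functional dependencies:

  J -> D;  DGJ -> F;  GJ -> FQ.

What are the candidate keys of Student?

GJP

Attributes G, J, P never appear on any right-hand side, so every candidate key must contain {G, J, P}.
{G, J, P}⁺ = {D, F, G, J, P, Q}, which is all of the schema, so {G, J, P} is the only candidate key.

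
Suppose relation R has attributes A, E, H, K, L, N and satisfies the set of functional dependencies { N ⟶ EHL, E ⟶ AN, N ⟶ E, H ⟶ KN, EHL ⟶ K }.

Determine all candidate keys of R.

{E}, {H}, {N}

{E}⁺: E→AN adds A, N; N→EHL adds H, L; H→KN adds K → {A, E, H, K, L, N}.
{H}⁺: H→KN adds K, N; N→EHL adds E, L; E→AN adds A → {A, E, H, K, L, N}.
{N}⁺: N→EHL adds E, H, L; E→AN adds A; H→KN adds K → {A, E, H, K, L, N}.
Any other superkey contains one of these as a subset, so there are no further candidate keys.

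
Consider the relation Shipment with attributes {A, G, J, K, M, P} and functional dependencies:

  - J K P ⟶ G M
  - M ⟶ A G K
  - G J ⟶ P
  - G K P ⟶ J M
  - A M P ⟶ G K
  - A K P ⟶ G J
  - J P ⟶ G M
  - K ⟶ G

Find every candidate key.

GJ, JK, JM, JP, KP, MP

{G, J}⁺: GJ→P adds P; JP→GM adds M; M→AGK adds A, K → {A, G, J, K, M, P}. Minimal: {J}⁺ = {J}; {G}⁺ = {G} — none reach the full schema.
{J, K}⁺: K→G adds G; GJ→P adds P; GKP→JM adds M; M→AGK adds A → {A, G, J, K, M, P}. Minimal: {K}⁺ = {G, K}; {J}⁺ = {J} — none reach the full schema.
{J, M}⁺: M→AGK adds A, G, K; GJ→P adds P → {A, G, J, K, M, P}. Minimal: {M}⁺ = {A, G, K, M}; {J}⁺ = {J} — none reach the full schema.
{J, P}⁺: JP→GM adds G, M; M→AGK adds A, K → {A, G, J, K, M, P}. Minimal: {P}⁺ = {P}; {J}⁺ = {J} — none reach the full schema.
{K, P}⁺: K→G adds G; GKP→JM adds J, M; M→AGK adds A → {A, G, J, K, M, P}. Minimal: {P}⁺ = {P}; {K}⁺ = {G, K} — none reach the full schema.
{M, P}⁺: M→AGK adds A, G, K; GKP→JM adds J → {A, G, J, K, M, P}. Minimal: {P}⁺ = {P}; {M}⁺ = {A, G, K, M} — none reach the full schema.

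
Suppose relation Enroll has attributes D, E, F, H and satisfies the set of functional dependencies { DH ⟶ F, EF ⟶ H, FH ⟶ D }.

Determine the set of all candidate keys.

{E, F}, {D, E, H}

Attribute E never appears on the right-hand side of any dependency, so E must belong to every candidate key.
{E}⁺ = {E}, which is not all of the schema, so we must add further attributes.
{E, F}⁺: EF→H adds H; FH→D adds D → {D, E, F, H}.
{D, E, H}⁺: DH→F adds F → {D, E, F, H}.
Any other superkey contains one of these as a subset, so there are no further candidate keys.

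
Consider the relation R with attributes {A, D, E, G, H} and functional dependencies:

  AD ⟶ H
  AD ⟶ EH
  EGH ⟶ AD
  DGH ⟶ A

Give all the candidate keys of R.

Attribute G never appears on the right-hand side of any dependency, so G must belong to every candidate key.
{G}⁺ = {G}, which is not all of the schema, so we must add further attributes.
{A, D, G}⁺: AD→H adds H; AD→EH adds E → {A, D, E, G, H}. Minimal: {D, G}⁺ = {D, G}; {A, G}⁺ = {A, G}; {A, D}⁺ = {A, D, E, H} — none reach the full schema.
{D, G, H}⁺: DGH→A adds A; AD→EH adds E → {A, D, E, G, H}. Minimal: {G, H}⁺ = {G, H}; {D, H}⁺ = {D, H}; {D, G}⁺ = {D, G} — none reach the full schema.
{E, G, H}⁺: EGH→AD adds A, D → {A, D, E, G, H}. Minimal: {G, H}⁺ = {G, H}; {E, H}⁺ = {E, H}; {E, G}⁺ = {E, G} — none reach the full schema.

ADG, DGH, EGH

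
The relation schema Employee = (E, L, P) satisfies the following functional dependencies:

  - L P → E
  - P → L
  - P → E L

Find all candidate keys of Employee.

{P}⁺: P→L adds L; P→EL adds E → {E, L, P}.
No other minimal superkey exists.

(P)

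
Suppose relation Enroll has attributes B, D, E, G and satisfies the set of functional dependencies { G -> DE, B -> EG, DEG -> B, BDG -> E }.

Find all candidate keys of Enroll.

{B}⁺: B→EG adds E, G; G→DE adds D → {B, D, E, G}.
{G}⁺: G→DE adds D, E; DEG→B adds B → {B, D, E, G}.
Any other superkey contains one of these as a subset, so there are no further candidate keys.

{B}; {G}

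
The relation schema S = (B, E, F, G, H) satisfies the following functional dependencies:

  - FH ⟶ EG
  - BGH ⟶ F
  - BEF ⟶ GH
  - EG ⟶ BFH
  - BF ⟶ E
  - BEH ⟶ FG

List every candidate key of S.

BF, EG, FH, BEH, BGH

{B, F}⁺: BF→E adds E; BEF→GH adds G, H → {B, E, F, G, H}. Minimal: {F}⁺ = {F}; {B}⁺ = {B} — none reach the full schema.
{E, G}⁺: EG→BFH adds B, F, H → {B, E, F, G, H}. Minimal: {G}⁺ = {G}; {E}⁺ = {E} — none reach the full schema.
{F, H}⁺: FH→EG adds E, G; EG→BFH adds B → {B, E, F, G, H}. Minimal: {H}⁺ = {H}; {F}⁺ = {F} — none reach the full schema.
{B, E, H}⁺: BEH→FG adds F, G → {B, E, F, G, H}. Minimal: {E, H}⁺ = {E, H}; {B, H}⁺ = {B, H}; {B, E}⁺ = {B, E} — none reach the full schema.
{B, G, H}⁺: BGH→F adds F; BF→E adds E → {B, E, F, G, H}. Minimal: {G, H}⁺ = {G, H}; {B, H}⁺ = {B, H}; {B, G}⁺ = {B, G} — none reach the full schema.
Any other superkey contains one of these as a subset, so there are no further candidate keys.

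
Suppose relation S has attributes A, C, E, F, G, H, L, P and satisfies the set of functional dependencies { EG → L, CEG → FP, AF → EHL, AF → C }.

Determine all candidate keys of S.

{A, F, G}⁺: AF→EHL adds E, H, L; AF→C adds C; CEG→FP adds P → {A, C, E, F, G, H, L, P}. Minimal: {F, G}⁺ = {F, G}; {A, G}⁺ = {A, G}; {A, F}⁺ = {A, C, E, F, H, L} — none reach the full schema.
{A, C, E, G}⁺: EG→L adds L; CEG→FP adds F, P; AF→EHL adds H → {A, C, E, F, G, H, L, P}. Minimal: {C, E, G}⁺ = {C, E, F, G, L, P}; {A, E, G}⁺ = {A, E, G, L}; {A, C, G}⁺ = {A, C, G}; … — none reach the full schema.
Any other superkey contains one of these as a subset, so there are no further candidate keys.

{A, F, G}, {A, C, E, G}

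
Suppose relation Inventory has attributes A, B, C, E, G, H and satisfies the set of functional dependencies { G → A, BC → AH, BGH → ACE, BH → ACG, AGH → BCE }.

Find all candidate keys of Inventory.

{B, C}⁺: BC→AH adds A, H; BH→ACG adds G; AGH→BCE adds E → {A, B, C, E, G, H}. Minimal: {C}⁺ = {C}; {B}⁺ = {B} — none reach the full schema.
{B, H}⁺: BH→ACG adds A, C, G; AGH→BCE adds E → {A, B, C, E, G, H}. Minimal: {H}⁺ = {H}; {B}⁺ = {B} — none reach the full schema.
{G, H}⁺: G→A adds A; AGH→BCE adds B, C, E → {A, B, C, E, G, H}. Minimal: {H}⁺ = {H}; {G}⁺ = {A, G} — none reach the full schema.
Any other superkey contains one of these as a subset, so there are no further candidate keys.

{B, C}, {B, H}, {G, H}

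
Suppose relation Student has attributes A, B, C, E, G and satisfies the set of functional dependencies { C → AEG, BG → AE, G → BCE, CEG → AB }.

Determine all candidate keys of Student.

{C}⁺: C→AEG adds A, E, G; G→BCE adds B → {A, B, C, E, G}.
{G}⁺: G→BCE adds B, C, E; CEG→AB adds A → {A, B, C, E, G}.
Any other superkey contains one of these as a subset, so there are no further candidate keys.

C, G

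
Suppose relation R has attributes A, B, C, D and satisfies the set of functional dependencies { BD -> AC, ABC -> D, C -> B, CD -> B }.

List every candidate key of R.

{A, C}⁺: C→B adds B; ABC→D adds D → {A, B, C, D}. Minimal: {C}⁺ = {B, C}; {A}⁺ = {A} — none reach the full schema.
{B, D}⁺: BD→AC adds A, C → {A, B, C, D}. Minimal: {D}⁺ = {D}; {B}⁺ = {B} — none reach the full schema.
{C, D}⁺: C→B adds B; BD→AC adds A → {A, B, C, D}. Minimal: {D}⁺ = {D}; {C}⁺ = {B, C} — none reach the full schema.
Any other superkey contains one of these as a subset, so there are no further candidate keys.

{A, C}; {B, D}; {C, D}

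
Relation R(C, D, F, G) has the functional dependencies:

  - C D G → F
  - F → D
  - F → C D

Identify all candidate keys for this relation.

(F, G); (C, D, G)

Attribute G never appears on the right-hand side of any dependency, so G must belong to every candidate key.
{G}⁺ = {G}, which is not all of the schema, so we must add further attributes.
{F, G}⁺: F→D adds D; F→CD adds C → {C, D, F, G}.
{C, D, G}⁺: CDG→F adds F → {C, D, F, G}.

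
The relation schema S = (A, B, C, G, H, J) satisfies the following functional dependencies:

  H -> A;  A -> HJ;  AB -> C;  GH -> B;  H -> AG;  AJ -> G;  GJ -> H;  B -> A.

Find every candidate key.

{A}; {B}; {H}; {G, J}

{A}⁺: A→HJ adds H, J; H→AG adds G; GH→B adds B; AB→C adds C → {A, B, C, G, H, J}.
{B}⁺: B→A adds A; A→HJ adds H, J; AB→C adds C; H→AG adds G → {A, B, C, G, H, J}.
{H}⁺: H→A adds A; A→HJ adds J; H→AG adds G; GH→B adds B; AB→C adds C → {A, B, C, G, H, J}.
{G, J}⁺: GJ→H adds H; H→A adds A; GH→B adds B; AB→C adds C → {A, B, C, G, H, J}.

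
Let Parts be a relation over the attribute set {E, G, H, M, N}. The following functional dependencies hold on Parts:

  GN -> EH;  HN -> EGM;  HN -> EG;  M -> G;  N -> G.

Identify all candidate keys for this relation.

Attribute N never appears on the right-hand side of any dependency, so N must belong to every candidate key.
{N}⁺ = {E, G, H, M, N}, which is all of the schema, so {N} is the only candidate key.

N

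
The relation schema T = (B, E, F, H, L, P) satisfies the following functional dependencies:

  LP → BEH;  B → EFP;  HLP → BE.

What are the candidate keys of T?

Attribute L never appears on the right-hand side of any dependency, so L must belong to every candidate key.
{L}⁺ = {L}, which is not all of the schema, so we must add further attributes.
{B, L}⁺: B→EFP adds E, F, P; LP→BEH adds H → {B, E, F, H, L, P}. Minimal: {L}⁺ = {L}; {B}⁺ = {B, E, F, P} — none reach the full schema.
{L, P}⁺: LP→BEH adds B, E, H; B→EFP adds F → {B, E, F, H, L, P}. Minimal: {P}⁺ = {P}; {L}⁺ = {L} — none reach the full schema.

BL, LP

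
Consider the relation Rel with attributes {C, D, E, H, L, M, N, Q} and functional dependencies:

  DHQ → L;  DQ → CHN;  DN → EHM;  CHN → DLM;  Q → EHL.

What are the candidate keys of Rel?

{D, Q}; {C, N, Q}

Attribute Q never appears on the right-hand side of any dependency, so Q must belong to every candidate key.
{Q}⁺ = {E, H, L, Q}, which is not all of the schema, so we must add further attributes.
{D, Q}⁺: DQ→CHN adds C, H, N; DN→EHM adds E, M; CHN→DLM adds L → {C, D, E, H, L, M, N, Q}. Minimal: {Q}⁺ = {E, H, L, Q}; {D}⁺ = {D} — none reach the full schema.
{C, N, Q}⁺: Q→EHL adds E, H, L; CHN→DLM adds D, M → {C, D, E, H, L, M, N, Q}. Minimal: {N, Q}⁺ = {E, H, L, N, Q}; {C, Q}⁺ = {C, E, H, L, Q}; {C, N}⁺ = {C, N} — none reach the full schema.
Any other superkey contains one of these as a subset, so there are no further candidate keys.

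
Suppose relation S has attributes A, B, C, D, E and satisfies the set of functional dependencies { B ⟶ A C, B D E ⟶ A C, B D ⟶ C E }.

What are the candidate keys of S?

(B, D)

Attributes B, D never appear on any right-hand side, so every candidate key must contain {B, D}.
{B, D}⁺ = {A, B, C, D, E}, which is all of the schema, so {B, D} is the only candidate key.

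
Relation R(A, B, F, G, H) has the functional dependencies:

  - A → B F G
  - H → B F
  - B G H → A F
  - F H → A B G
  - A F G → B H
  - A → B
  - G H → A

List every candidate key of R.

(A), (H)

{A}⁺: A→BFG adds B, F, G; AFG→BH adds H → {A, B, F, G, H}.
{H}⁺: H→BF adds B, F; FH→ABG adds A, G → {A, B, F, G, H}.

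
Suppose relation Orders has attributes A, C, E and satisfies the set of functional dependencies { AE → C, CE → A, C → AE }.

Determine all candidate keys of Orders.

{C}⁺: C→AE adds A, E → {A, C, E}.
{A, E}⁺: AE→C adds C → {A, C, E}. Minimal: {E}⁺ = {E}; {A}⁺ = {A} — none reach the full schema.
Any other superkey contains one of these as a subset, so there are no further candidate keys.

C; AE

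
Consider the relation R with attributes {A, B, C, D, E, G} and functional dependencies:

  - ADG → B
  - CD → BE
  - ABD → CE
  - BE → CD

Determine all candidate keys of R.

{A, D, G}, {A, B, E, G}

Attributes A, G never appear on any right-hand side, so every candidate key must contain {A, G}.
{A, G}⁺ = {A, G}, which is not all of the schema, so we must add further attributes.
{A, D, G}⁺: ADG→B adds B; ABD→CE adds C, E → {A, B, C, D, E, G}. Minimal: {D, G}⁺ = {D, G}; {A, G}⁺ = {A, G}; {A, D}⁺ = {A, D} — none reach the full schema.
{A, B, E, G}⁺: BE→CD adds C, D → {A, B, C, D, E, G}. Minimal: {B, E, G}⁺ = {B, C, D, E, G}; {A, E, G}⁺ = {A, E, G}; {A, B, G}⁺ = {A, B, G}; … — none reach the full schema.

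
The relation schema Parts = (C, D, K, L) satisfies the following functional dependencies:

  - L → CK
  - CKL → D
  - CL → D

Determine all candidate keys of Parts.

L

Attribute L never appears on the right-hand side of any dependency, so L must belong to every candidate key.
{L}⁺ = {C, D, K, L}, which is all of the schema, so {L} is the only candidate key.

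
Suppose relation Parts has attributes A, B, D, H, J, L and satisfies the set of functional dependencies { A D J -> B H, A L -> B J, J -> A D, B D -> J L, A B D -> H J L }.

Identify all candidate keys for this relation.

J; AL; BD

{J}⁺: J→AD adds A, D; ADJ→BH adds B, H; BD→JL adds L → {A, B, D, H, J, L}.
{A, L}⁺: AL→BJ adds B, J; J→AD adds D; ABD→HJL adds H → {A, B, D, H, J, L}. Minimal: {L}⁺ = {L}; {A}⁺ = {A} — none reach the full schema.
{B, D}⁺: BD→JL adds J, L; J→AD adds A; ABD→HJL adds H → {A, B, D, H, J, L}. Minimal: {D}⁺ = {D}; {B}⁺ = {B} — none reach the full schema.
Any other superkey contains one of these as a subset, so there are no further candidate keys.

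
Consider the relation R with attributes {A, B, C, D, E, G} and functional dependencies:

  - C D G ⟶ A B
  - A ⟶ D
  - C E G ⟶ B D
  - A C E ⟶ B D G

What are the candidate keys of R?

{A, C, E}⁺: A→D adds D; ACE→BDG adds B, G → {A, B, C, D, E, G}. Minimal: {C, E}⁺ = {C, E}; {A, E}⁺ = {A, D, E}; {A, C}⁺ = {A, C, D} — none reach the full schema.
{C, E, G}⁺: CEG→BD adds B, D; CDG→AB adds A → {A, B, C, D, E, G}. Minimal: {E, G}⁺ = {E, G}; {C, G}⁺ = {C, G}; {C, E}⁺ = {C, E} — none reach the full schema.
Any other superkey contains one of these as a subset, so there are no further candidate keys.

{A, C, E}, {C, E, G}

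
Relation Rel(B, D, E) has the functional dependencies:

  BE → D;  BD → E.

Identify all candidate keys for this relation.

BD, BE

Attribute B never appears on the right-hand side of any dependency, so B must belong to every candidate key.
{B}⁺ = {B}, which is not all of the schema, so we must add further attributes.
{B, D}⁺: BD→E adds E → {B, D, E}. Minimal: {D}⁺ = {D}; {B}⁺ = {B} — none reach the full schema.
{B, E}⁺: BE→D adds D → {B, D, E}. Minimal: {E}⁺ = {E}; {B}⁺ = {B} — none reach the full schema.
Any other superkey contains one of these as a subset, so there are no further candidate keys.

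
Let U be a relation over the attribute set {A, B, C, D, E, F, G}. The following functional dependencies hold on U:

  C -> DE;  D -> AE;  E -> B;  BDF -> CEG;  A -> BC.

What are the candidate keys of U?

Attribute F never appears on the right-hand side of any dependency, so F must belong to every candidate key.
{F}⁺ = {F}, which is not all of the schema, so we must add further attributes.
{A, F}⁺: A→BC adds B, C; C→DE adds D, E; BDF→CEG adds G → {A, B, C, D, E, F, G}. Minimal: {F}⁺ = {F}; {A}⁺ = {A, B, C, D, E} — none reach the full schema.
{C, F}⁺: C→DE adds D, E; D→AE adds A; E→B adds B; BDF→CEG adds G → {A, B, C, D, E, F, G}. Minimal: {F}⁺ = {F}; {C}⁺ = {A, B, C, D, E} — none reach the full schema.
{D, F}⁺: D→AE adds A, E; E→B adds B; BDF→CEG adds C, G → {A, B, C, D, E, F, G}. Minimal: {F}⁺ = {F}; {D}⁺ = {A, B, C, D, E} — none reach the full schema.

(A, F), (C, F), (D, F)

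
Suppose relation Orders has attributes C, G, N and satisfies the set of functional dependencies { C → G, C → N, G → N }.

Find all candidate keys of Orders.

C

Attribute C never appears on the right-hand side of any dependency, so C must belong to every candidate key.
{C}⁺ = {C, G, N}, which is all of the schema, so {C} is the only candidate key.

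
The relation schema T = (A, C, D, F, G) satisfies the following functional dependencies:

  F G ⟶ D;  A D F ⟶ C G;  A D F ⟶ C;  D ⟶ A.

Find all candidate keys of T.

(D, F), (F, G)

Attribute F never appears on the right-hand side of any dependency, so F must belong to every candidate key.
{F}⁺ = {F}, which is not all of the schema, so we must add further attributes.
{D, F}⁺: D→A adds A; ADF→CG adds C, G → {A, C, D, F, G}. Minimal: {F}⁺ = {F}; {D}⁺ = {A, D} — none reach the full schema.
{F, G}⁺: FG→D adds D; D→A adds A; ADF→CG adds C → {A, C, D, F, G}. Minimal: {G}⁺ = {G}; {F}⁺ = {F} — none reach the full schema.
Any other superkey contains one of these as a subset, so there are no further candidate keys.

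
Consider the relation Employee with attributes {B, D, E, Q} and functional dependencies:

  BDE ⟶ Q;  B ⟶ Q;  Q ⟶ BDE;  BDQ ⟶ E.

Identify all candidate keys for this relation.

{B}⁺: B→Q adds Q; Q→BDE adds D, E → {B, D, E, Q}.
{Q}⁺: Q→BDE adds B, D, E → {B, D, E, Q}.
Any other superkey contains one of these as a subset, so there are no further candidate keys.

{B}; {Q}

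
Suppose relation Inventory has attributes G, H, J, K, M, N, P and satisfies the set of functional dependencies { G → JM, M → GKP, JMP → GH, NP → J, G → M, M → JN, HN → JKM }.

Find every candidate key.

{G}, {M}, {H, N}

{G}⁺: G→JM adds J, M; M→GKP adds K, P; JMP→GH adds H; M→JN adds N → {G, H, J, K, M, N, P}.
{M}⁺: M→GKP adds G, K, P; M→JN adds J, N; JMP→GH adds H → {G, H, J, K, M, N, P}.
{H, N}⁺: HN→JKM adds J, K, M; M→GKP adds G, P → {G, H, J, K, M, N, P}. Minimal: {N}⁺ = {N}; {H}⁺ = {H} — none reach the full schema.
Any other superkey contains one of these as a subset, so there are no further candidate keys.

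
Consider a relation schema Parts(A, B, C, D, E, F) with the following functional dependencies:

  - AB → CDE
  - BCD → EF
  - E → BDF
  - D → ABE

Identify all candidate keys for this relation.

D, E, AB

{D}⁺: D→ABE adds A, B, E; AB→CDE adds C; BCD→EF adds F → {A, B, C, D, E, F}.
{E}⁺: E→BDF adds B, D, F; D→ABE adds A; AB→CDE adds C → {A, B, C, D, E, F}.
{A, B}⁺: AB→CDE adds C, D, E; BCD→EF adds F → {A, B, C, D, E, F}. Minimal: {B}⁺ = {B}; {A}⁺ = {A} — none reach the full schema.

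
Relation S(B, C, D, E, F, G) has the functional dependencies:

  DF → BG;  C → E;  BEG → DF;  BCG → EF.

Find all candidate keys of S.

Attribute C never appears on the right-hand side of any dependency, so C must belong to every candidate key.
{C}⁺ = {C, E}, which is not all of the schema, so we must add further attributes.
{B, C, G}⁺: C→E adds E; BEG→DF adds D, F → {B, C, D, E, F, G}.
{C, D, F}⁺: DF→BG adds B, G; C→E adds E → {B, C, D, E, F, G}.
Any other superkey contains one of these as a subset, so there are no further candidate keys.

{B, C, G}; {C, D, F}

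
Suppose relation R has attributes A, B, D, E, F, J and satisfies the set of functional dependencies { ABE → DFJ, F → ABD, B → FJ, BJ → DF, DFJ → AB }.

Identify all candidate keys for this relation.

Attribute E never appears on the right-hand side of any dependency, so E must belong to every candidate key.
{E}⁺ = {E}, which is not all of the schema, so we must add further attributes.
{B, E}⁺: B→FJ adds F, J; BJ→DF adds D; DFJ→AB adds A → {A, B, D, E, F, J}. Minimal: {E}⁺ = {E}; {B}⁺ = {A, B, D, F, J} — none reach the full schema.
{E, F}⁺: F→ABD adds A, B, D; B→FJ adds J → {A, B, D, E, F, J}. Minimal: {F}⁺ = {A, B, D, F, J}; {E}⁺ = {E} — none reach the full schema.

BE; EF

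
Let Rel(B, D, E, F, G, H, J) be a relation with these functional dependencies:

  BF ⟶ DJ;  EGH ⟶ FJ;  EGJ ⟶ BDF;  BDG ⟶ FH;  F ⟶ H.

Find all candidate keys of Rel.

EFG, EGH, EGJ, BDEG

Attributes E, G never appear on any right-hand side, so every candidate key must contain {E, G}.
{E, G}⁺ = {E, G}, which is not all of the schema, so we must add further attributes.
{E, F, G}⁺: F→H adds H; EGH→FJ adds J; EGJ→BDF adds B, D → {B, D, E, F, G, H, J}. Minimal: {F, G}⁺ = {F, G, H}; {E, G}⁺ = {E, G}; {E, F}⁺ = {E, F, H} — none reach the full schema.
{E, G, H}⁺: EGH→FJ adds F, J; EGJ→BDF adds B, D → {B, D, E, F, G, H, J}. Minimal: {G, H}⁺ = {G, H}; {E, H}⁺ = {E, H}; {E, G}⁺ = {E, G} — none reach the full schema.
{E, G, J}⁺: EGJ→BDF adds B, D, F; BDG→FH adds H → {B, D, E, F, G, H, J}. Minimal: {G, J}⁺ = {G, J}; {E, J}⁺ = {E, J}; {E, G}⁺ = {E, G} — none reach the full schema.
{B, D, E, G}⁺: BDG→FH adds F, H; BF→DJ adds J → {B, D, E, F, G, H, J}. Minimal: {D, E, G}⁺ = {D, E, G}; {B, E, G}⁺ = {B, E, G}; {B, D, G}⁺ = {B, D, F, G, H, J}; … — none reach the full schema.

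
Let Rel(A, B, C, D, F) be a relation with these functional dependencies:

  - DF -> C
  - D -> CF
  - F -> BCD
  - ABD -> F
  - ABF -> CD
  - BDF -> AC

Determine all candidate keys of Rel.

{D}⁺: D→CF adds C, F; F→BCD adds B; BDF→AC adds A → {A, B, C, D, F}.
{F}⁺: F→BCD adds B, C, D; BDF→AC adds A → {A, B, C, D, F}.

{D}, {F}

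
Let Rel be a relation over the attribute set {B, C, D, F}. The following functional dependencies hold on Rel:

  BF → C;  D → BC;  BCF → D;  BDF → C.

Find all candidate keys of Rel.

{B, F}, {D, F}

Attribute F never appears on the right-hand side of any dependency, so F must belong to every candidate key.
{F}⁺ = {F}, which is not all of the schema, so we must add further attributes.
{B, F}⁺: BF→C adds C; BCF→D adds D → {B, C, D, F}.
{D, F}⁺: D→BC adds B, C → {B, C, D, F}.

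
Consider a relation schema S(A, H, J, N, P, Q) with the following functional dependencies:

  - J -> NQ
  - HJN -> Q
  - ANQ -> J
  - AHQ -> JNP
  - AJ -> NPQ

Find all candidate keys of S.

Attributes A, H never appear on any right-hand side, so every candidate key must contain {A, H}.
{A, H}⁺ = {A, H}, which is not all of the schema, so we must add further attributes.
{A, H, J}⁺: J→NQ adds N, Q; AHQ→JNP adds P → {A, H, J, N, P, Q}.
{A, H, Q}⁺: AHQ→JNP adds J, N, P → {A, H, J, N, P, Q}.
Any other superkey contains one of these as a subset, so there are no further candidate keys.

(A, H, J), (A, H, Q)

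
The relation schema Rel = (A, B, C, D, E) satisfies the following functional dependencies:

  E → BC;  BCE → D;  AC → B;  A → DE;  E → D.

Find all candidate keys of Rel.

(A)

Attribute A never appears on the right-hand side of any dependency, so A must belong to every candidate key.
{A}⁺ = {A, B, C, D, E}, which is all of the schema, so {A} is the only candidate key.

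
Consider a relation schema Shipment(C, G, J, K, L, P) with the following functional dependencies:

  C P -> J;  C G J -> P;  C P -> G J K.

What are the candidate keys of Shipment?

{C, L, P}, {C, G, J, L}

{C, L, P}⁺: CP→J adds J; CP→GJK adds G, K → {C, G, J, K, L, P}. Minimal: {L, P}⁺ = {L, P}; {C, P}⁺ = {C, G, J, K, P}; {C, L}⁺ = {C, L} — none reach the full schema.
{C, G, J, L}⁺: CGJ→P adds P; CP→GJK adds K → {C, G, J, K, L, P}. Minimal: {G, J, L}⁺ = {G, J, L}; {C, J, L}⁺ = {C, J, L}; {C, G, L}⁺ = {C, G, L}; … — none reach the full schema.
Any other superkey contains one of these as a subset, so there are no further candidate keys.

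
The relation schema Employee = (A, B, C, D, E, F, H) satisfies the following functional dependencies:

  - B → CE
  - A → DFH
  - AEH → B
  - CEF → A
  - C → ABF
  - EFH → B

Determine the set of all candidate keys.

{B}⁺: B→CE adds C, E; C→ABF adds A, F; A→DFH adds D, H → {A, B, C, D, E, F, H}.
{C}⁺: C→ABF adds A, B, F; B→CE adds E; A→DFH adds D, H → {A, B, C, D, E, F, H}.
{A, E}⁺: A→DFH adds D, F, H; AEH→B adds B; B→CE adds C → {A, B, C, D, E, F, H}. Minimal: {E}⁺ = {E}; {A}⁺ = {A, D, F, H} — none reach the full schema.
{E, F, H}⁺: EFH→B adds B; B→CE adds C; CEF→A adds A; A→DFH adds D → {A, B, C, D, E, F, H}. Minimal: {F, H}⁺ = {F, H}; {E, H}⁺ = {E, H}; {E, F}⁺ = {E, F} — none reach the full schema.

B, C, AE, EFH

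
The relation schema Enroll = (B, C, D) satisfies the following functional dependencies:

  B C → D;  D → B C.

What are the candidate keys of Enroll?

{D}⁺: D→BC adds B, C → {B, C, D}.
{B, C}⁺: BC→D adds D → {B, C, D}. Minimal: {C}⁺ = {C}; {B}⁺ = {B} — none reach the full schema.

(D), (B, C)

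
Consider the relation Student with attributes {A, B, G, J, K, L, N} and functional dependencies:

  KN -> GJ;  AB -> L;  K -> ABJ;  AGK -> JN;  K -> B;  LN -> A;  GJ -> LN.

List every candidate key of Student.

Attribute K never appears on the right-hand side of any dependency, so K must belong to every candidate key.
{K}⁺ = {A, B, J, K, L}, which is not all of the schema, so we must add further attributes.
{G, K}⁺: K→ABJ adds A, B, J; AGK→JN adds N; GJ→LN adds L → {A, B, G, J, K, L, N}. Minimal: {K}⁺ = {A, B, J, K, L}; {G}⁺ = {G} — none reach the full schema.
{K, N}⁺: KN→GJ adds G, J; K→ABJ adds A, B; GJ→LN adds L → {A, B, G, J, K, L, N}. Minimal: {N}⁺ = {N}; {K}⁺ = {A, B, J, K, L} — none reach the full schema.
Any other superkey contains one of these as a subset, so there are no further candidate keys.

{G, K}, {K, N}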